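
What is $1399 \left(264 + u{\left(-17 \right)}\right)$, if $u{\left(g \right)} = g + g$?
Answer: $321770$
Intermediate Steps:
$u{\left(g \right)} = 2 g$
$1399 \left(264 + u{\left(-17 \right)}\right) = 1399 \left(264 + 2 \left(-17\right)\right) = 1399 \left(264 - 34\right) = 1399 \cdot 230 = 321770$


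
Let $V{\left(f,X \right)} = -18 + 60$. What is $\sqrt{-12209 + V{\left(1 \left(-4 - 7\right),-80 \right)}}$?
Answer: $23 i \sqrt{23} \approx 110.3 i$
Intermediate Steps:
$V{\left(f,X \right)} = 42$
$\sqrt{-12209 + V{\left(1 \left(-4 - 7\right),-80 \right)}} = \sqrt{-12209 + 42} = \sqrt{-12167} = 23 i \sqrt{23}$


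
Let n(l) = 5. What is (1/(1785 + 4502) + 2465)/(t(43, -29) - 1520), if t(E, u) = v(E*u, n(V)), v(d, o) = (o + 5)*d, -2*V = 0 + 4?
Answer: -7748728/43977565 ≈ -0.17620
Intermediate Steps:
V = -2 (V = -(0 + 4)/2 = -½*4 = -2)
v(d, o) = d*(5 + o) (v(d, o) = (5 + o)*d = d*(5 + o))
t(E, u) = 10*E*u (t(E, u) = (E*u)*(5 + 5) = (E*u)*10 = 10*E*u)
(1/(1785 + 4502) + 2465)/(t(43, -29) - 1520) = (1/(1785 + 4502) + 2465)/(10*43*(-29) - 1520) = (1/6287 + 2465)/(-12470 - 1520) = (1/6287 + 2465)/(-13990) = (15497456/6287)*(-1/13990) = -7748728/43977565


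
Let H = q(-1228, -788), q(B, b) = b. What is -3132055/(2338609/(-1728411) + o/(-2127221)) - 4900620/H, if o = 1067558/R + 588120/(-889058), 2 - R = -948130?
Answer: 8409777589579866715461473878875/3623268984315737374525927 ≈ 2.3210e+6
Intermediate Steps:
R = 948132 (R = 2 - 1*(-948130) = 2 + 948130 = 948132)
H = -788
o = 97876397131/210736084914 (o = 1067558/948132 + 588120/(-889058) = 1067558*(1/948132) + 588120*(-1/889058) = 533779/474066 - 294060/444529 = 97876397131/210736084914 ≈ 0.46445)
-3132055/(2338609/(-1728411) + o/(-2127221)) - 4900620/H = -3132055/(2338609/(-1728411) + (97876397131/210736084914)/(-2127221)) - 4900620/(-788) = -3132055/(2338609*(-1/1728411) + (97876397131/210736084914)*(-1/2127221)) - 4900620*(-1/788) = -3132055/(-2338609/1728411 - 97876397131/448282225286843994) + 1225155/197 = -3132055/(-18392228346780392764091/13593261917372970430062) + 1225155/197 = -3132055*(-13593261917372970430062/18392228346780392764091) + 1225155/197 = 42574843954617598900327837410/18392228346780392764091 + 1225155/197 = 8409777589579866715461473878875/3623268984315737374525927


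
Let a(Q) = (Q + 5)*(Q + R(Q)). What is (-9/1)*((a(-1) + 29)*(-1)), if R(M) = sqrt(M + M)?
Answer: 225 + 36*I*sqrt(2) ≈ 225.0 + 50.912*I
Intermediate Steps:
R(M) = sqrt(2)*sqrt(M) (R(M) = sqrt(2*M) = sqrt(2)*sqrt(M))
a(Q) = (5 + Q)*(Q + sqrt(2)*sqrt(Q)) (a(Q) = (Q + 5)*(Q + sqrt(2)*sqrt(Q)) = (5 + Q)*(Q + sqrt(2)*sqrt(Q)))
(-9/1)*((a(-1) + 29)*(-1)) = (-9/1)*((((-1)**2 + 5*(-1) + sqrt(2)*(-1)**(3/2) + 5*sqrt(2)*sqrt(-1)) + 29)*(-1)) = (-9*1)*(((1 - 5 + sqrt(2)*(-I) + 5*sqrt(2)*I) + 29)*(-1)) = -9*((1 - 5 - I*sqrt(2) + 5*I*sqrt(2)) + 29)*(-1) = -9*((-4 + 4*I*sqrt(2)) + 29)*(-1) = -9*(25 + 4*I*sqrt(2))*(-1) = -9*(-25 - 4*I*sqrt(2)) = 225 + 36*I*sqrt(2)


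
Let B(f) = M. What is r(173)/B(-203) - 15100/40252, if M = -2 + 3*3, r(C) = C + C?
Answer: 3455373/70441 ≈ 49.053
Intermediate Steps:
r(C) = 2*C
M = 7 (M = -2 + 9 = 7)
B(f) = 7
r(173)/B(-203) - 15100/40252 = (2*173)/7 - 15100/40252 = 346*(⅐) - 15100*1/40252 = 346/7 - 3775/10063 = 3455373/70441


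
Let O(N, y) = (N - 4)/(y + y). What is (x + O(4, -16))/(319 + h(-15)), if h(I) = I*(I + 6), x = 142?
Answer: 71/227 ≈ 0.31278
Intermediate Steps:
O(N, y) = (-4 + N)/(2*y) (O(N, y) = (-4 + N)/((2*y)) = (-4 + N)*(1/(2*y)) = (-4 + N)/(2*y))
h(I) = I*(6 + I)
(x + O(4, -16))/(319 + h(-15)) = (142 + (½)*(-4 + 4)/(-16))/(319 - 15*(6 - 15)) = (142 + (½)*(-1/16)*0)/(319 - 15*(-9)) = (142 + 0)/(319 + 135) = 142/454 = 142*(1/454) = 71/227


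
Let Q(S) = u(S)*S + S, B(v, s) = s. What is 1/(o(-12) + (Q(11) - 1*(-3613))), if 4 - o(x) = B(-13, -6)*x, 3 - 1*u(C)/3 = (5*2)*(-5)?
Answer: 1/5305 ≈ 0.00018850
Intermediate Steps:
u(C) = 159 (u(C) = 9 - 3*5*2*(-5) = 9 - 30*(-5) = 9 - 3*(-50) = 9 + 150 = 159)
Q(S) = 160*S (Q(S) = 159*S + S = 160*S)
o(x) = 4 + 6*x (o(x) = 4 - (-6)*x = 4 + 6*x)
1/(o(-12) + (Q(11) - 1*(-3613))) = 1/((4 + 6*(-12)) + (160*11 - 1*(-3613))) = 1/((4 - 72) + (1760 + 3613)) = 1/(-68 + 5373) = 1/5305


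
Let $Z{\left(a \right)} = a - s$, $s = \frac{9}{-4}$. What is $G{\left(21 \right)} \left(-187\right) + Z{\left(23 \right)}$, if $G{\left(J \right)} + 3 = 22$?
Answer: $- \frac{14111}{4} \approx -3527.8$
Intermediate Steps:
$s = - \frac{9}{4}$ ($s = 9 \left(- \frac{1}{4}\right) = - \frac{9}{4} \approx -2.25$)
$Z{\left(a \right)} = \frac{9}{4} + a$ ($Z{\left(a \right)} = a - - \frac{9}{4} = a + \frac{9}{4} = \frac{9}{4} + a$)
$G{\left(J \right)} = 19$ ($G{\left(J \right)} = -3 + 22 = 19$)
$G{\left(21 \right)} \left(-187\right) + Z{\left(23 \right)} = 19 \left(-187\right) + \left(\frac{9}{4} + 23\right) = -3553 + \frac{101}{4} = - \frac{14111}{4}$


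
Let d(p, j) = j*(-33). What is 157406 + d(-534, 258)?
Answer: 148892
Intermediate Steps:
d(p, j) = -33*j
157406 + d(-534, 258) = 157406 - 33*258 = 157406 - 8514 = 148892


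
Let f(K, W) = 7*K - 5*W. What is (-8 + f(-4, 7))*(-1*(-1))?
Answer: -71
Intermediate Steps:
f(K, W) = -5*W + 7*K
(-8 + f(-4, 7))*(-1*(-1)) = (-8 + (-5*7 + 7*(-4)))*(-1*(-1)) = (-8 + (-35 - 28))*1 = (-8 - 63)*1 = -71*1 = -71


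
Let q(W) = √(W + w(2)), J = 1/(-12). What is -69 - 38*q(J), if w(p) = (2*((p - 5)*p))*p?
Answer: -69 - 323*I*√3/3 ≈ -69.0 - 186.48*I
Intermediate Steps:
J = -1/12 ≈ -0.083333
w(p) = 2*p²*(-5 + p) (w(p) = (2*((-5 + p)*p))*p = (2*(p*(-5 + p)))*p = (2*p*(-5 + p))*p = 2*p²*(-5 + p))
q(W) = √(-24 + W) (q(W) = √(W + 2*2²*(-5 + 2)) = √(W + 2*4*(-3)) = √(W - 24) = √(-24 + W))
-69 - 38*q(J) = -69 - 38*√(-24 - 1/12) = -69 - 323*I*√3/3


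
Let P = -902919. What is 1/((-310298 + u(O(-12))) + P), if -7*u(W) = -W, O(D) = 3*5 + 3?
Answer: -7/8492501 ≈ -8.2426e-7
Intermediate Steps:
O(D) = 18 (O(D) = 15 + 3 = 18)
u(W) = W/7 (u(W) = -(-1)*W/7 = W/7)
1/((-310298 + u(O(-12))) + P) = 1/((-310298 + (⅐)*18) - 902919) = 1/((-310298 + 18/7) - 902919) = 1/(-2172068/7 - 902919) = 1/(-8492501/7) = -7/8492501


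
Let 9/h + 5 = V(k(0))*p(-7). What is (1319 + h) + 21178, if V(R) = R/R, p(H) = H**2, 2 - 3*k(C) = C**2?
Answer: 989877/44 ≈ 22497.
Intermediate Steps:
k(C) = 2/3 - C**2/3
V(R) = 1
h = 9/44 (h = 9/(-5 + 1*(-7)**2) = 9/(-5 + 1*49) = 9/(-5 + 49) = 9/44 ≈ 0.20455)
(1319 + h) + 21178 = (1319 + 9/44) + 21178 = 58045/44 + 21178 = 989877/44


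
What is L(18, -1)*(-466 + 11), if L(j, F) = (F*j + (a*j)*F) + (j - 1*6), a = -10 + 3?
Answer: -54600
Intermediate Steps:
a = -7
L(j, F) = -6 + j - 6*F*j (L(j, F) = (F*j + (-7*j)*F) + (j - 1*6) = (F*j - 7*F*j) + (j - 6) = -6*F*j + (-6 + j) = -6 + j - 6*F*j)
L(18, -1)*(-466 + 11) = (-6 + 18 - 6*(-1)*18)*(-466 + 11) = (-6 + 18 + 108)*(-455) = 120*(-455) = -54600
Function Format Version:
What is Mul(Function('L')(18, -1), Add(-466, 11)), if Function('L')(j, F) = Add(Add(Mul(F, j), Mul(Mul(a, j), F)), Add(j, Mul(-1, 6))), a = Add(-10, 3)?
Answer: -54600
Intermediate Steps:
a = -7
Function('L')(j, F) = Add(-6, j, Mul(-6, F, j)) (Function('L')(j, F) = Add(Add(Mul(F, j), Mul(Mul(-7, j), F)), Add(j, Mul(-1, 6))) = Add(Add(Mul(F, j), Mul(-7, F, j)), Add(j, -6)) = Add(Mul(-6, F, j), Add(-6, j)) = Add(-6, j, Mul(-6, F, j)))
Mul(Function('L')(18, -1), Add(-466, 11)) = Mul(Add(-6, 18, Mul(-6, -1, 18)), Add(-466, 11)) = Mul(Add(-6, 18, 108), -455) = Mul(120, -455) = -54600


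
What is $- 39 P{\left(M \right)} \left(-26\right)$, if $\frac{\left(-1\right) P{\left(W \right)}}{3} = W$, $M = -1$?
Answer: $3042$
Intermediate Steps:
$P{\left(W \right)} = - 3 W$
$- 39 P{\left(M \right)} \left(-26\right) = - 39 \left(\left(-3\right) \left(-1\right)\right) \left(-26\right) = \left(-39\right) 3 \left(-26\right) = \left(-117\right) \left(-26\right) = 3042$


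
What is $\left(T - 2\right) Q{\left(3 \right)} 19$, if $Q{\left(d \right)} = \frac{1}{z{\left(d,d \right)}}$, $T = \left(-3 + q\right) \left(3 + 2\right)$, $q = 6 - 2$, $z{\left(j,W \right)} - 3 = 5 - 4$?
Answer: $\frac{57}{4} \approx 14.25$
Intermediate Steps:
$z{\left(j,W \right)} = 4$ ($z{\left(j,W \right)} = 3 + \left(5 - 4\right) = 3 + 1 = 4$)
$q = 4$
$T = 5$ ($T = \left(-3 + 4\right) \left(3 + 2\right) = 1 \cdot 5 = 5$)
$Q{\left(d \right)} = \frac{1}{4}$
$\left(T - 2\right) Q{\left(3 \right)} 19 = \left(5 - 2\right) \frac{1}{4} \cdot 19 = \left(5 - 2\right) \frac{19}{4} = 3 \cdot \frac{19}{4} = \frac{57}{4}$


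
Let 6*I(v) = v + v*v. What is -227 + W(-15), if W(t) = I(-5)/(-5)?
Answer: -683/3 ≈ -227.67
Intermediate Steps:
I(v) = v/6 + v**2/6 (I(v) = (v + v*v)/6 = (v + v**2)/6 = v/6 + v**2/6)
W(t) = -2/3 (W(t) = ((1/6)*(-5)*(1 - 5))/(-5) = ((1/6)*(-5)*(-4))*(-1/5) = (10/3)*(-1/5) = -2/3)
-227 + W(-15) = -227 - 2/3 = -683/3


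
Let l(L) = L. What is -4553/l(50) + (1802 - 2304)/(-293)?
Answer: -1308929/14650 ≈ -89.347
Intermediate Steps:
-4553/l(50) + (1802 - 2304)/(-293) = -4553/50 + (1802 - 2304)/(-293) = -4553*1/50 - 502*(-1/293) = -4553/50 + 502/293 = -1308929/14650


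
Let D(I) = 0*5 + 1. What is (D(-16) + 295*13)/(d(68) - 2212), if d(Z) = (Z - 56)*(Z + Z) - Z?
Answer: -959/162 ≈ -5.9198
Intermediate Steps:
D(I) = 1 (D(I) = 0 + 1 = 1)
d(Z) = -Z + 2*Z*(-56 + Z) (d(Z) = (-56 + Z)*(2*Z) - Z = 2*Z*(-56 + Z) - Z = -Z + 2*Z*(-56 + Z))
(D(-16) + 295*13)/(d(68) - 2212) = (1 + 295*13)/(68*(-113 + 2*68) - 2212) = (1 + 3835)/(68*(-113 + 136) - 2212) = 3836/(68*23 - 2212) = 3836/(1564 - 2212) = 3836/(-648) = 3836*(-1/648) = -959/162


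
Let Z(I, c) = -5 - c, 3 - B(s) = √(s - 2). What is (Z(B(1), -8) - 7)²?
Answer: 16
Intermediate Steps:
B(s) = 3 - √(-2 + s) (B(s) = 3 - √(s - 2) = 3 - √(-2 + s))
(Z(B(1), -8) - 7)² = ((-5 - 1*(-8)) - 7)² = ((-5 + 8) - 7)² = (3 - 7)² = (-4)² = 16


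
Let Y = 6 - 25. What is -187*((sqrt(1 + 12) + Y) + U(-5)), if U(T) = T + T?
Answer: 5423 - 187*sqrt(13) ≈ 4748.8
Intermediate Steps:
U(T) = 2*T
Y = -19
-187*((sqrt(1 + 12) + Y) + U(-5)) = -187*((sqrt(1 + 12) - 19) + 2*(-5)) = -187*((sqrt(13) - 19) - 10) = -187*((-19 + sqrt(13)) - 10) = -187*(-29 + sqrt(13)) = 5423 - 187*sqrt(13)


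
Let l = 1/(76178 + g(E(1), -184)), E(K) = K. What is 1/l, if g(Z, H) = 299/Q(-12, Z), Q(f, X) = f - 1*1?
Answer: 76155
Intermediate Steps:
Q(f, X) = -1 + f (Q(f, X) = f - 1 = -1 + f)
g(Z, H) = -23 (g(Z, H) = 299/(-1 - 12) = 299/(-13) = 299*(-1/13) = -23)
l = 1/76155 (l = 1/(76178 - 23) = 1/76155 ≈ 1.3131e-5)
1/l = 1/(1/76155) = 76155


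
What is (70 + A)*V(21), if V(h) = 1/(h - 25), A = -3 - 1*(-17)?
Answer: -21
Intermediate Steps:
A = 14 (A = -3 + 17 = 14)
V(h) = 1/(-25 + h)
(70 + A)*V(21) = (70 + 14)/(-25 + 21) = 84/(-4) = 84*(-¼) = -21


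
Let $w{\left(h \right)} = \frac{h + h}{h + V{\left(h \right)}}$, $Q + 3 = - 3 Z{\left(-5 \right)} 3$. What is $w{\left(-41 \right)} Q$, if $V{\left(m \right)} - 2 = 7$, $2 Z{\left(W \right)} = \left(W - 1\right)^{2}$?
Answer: $- \frac{6765}{16} \approx -422.81$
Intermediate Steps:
$Z{\left(W \right)} = \frac{\left(-1 + W\right)^{2}}{2}$ ($Z{\left(W \right)} = \frac{\left(W - 1\right)^{2}}{2} = \frac{\left(-1 + W\right)^{2}}{2}$)
$V{\left(m \right)} = 9$ ($V{\left(m \right)} = 2 + 7 = 9$)
$Q = -165$ ($Q = -3 + - 3 \frac{\left(-1 - 5\right)^{2}}{2} \cdot 3 = -3 + - 3 \frac{\left(-6\right)^{2}}{2} \cdot 3 = -3 + - 3 \cdot \frac{1}{2} \cdot 36 \cdot 3 = -3 + \left(-3\right) 18 \cdot 3 = -3 - 162 = -165$)
$w{\left(h \right)} = \frac{2 h}{9 + h}$ ($w{\left(h \right)} = \frac{h + h}{h + 9} = \frac{2 h}{9 + h}$)
$w{\left(-41 \right)} Q = 2 \left(-41\right) \frac{1}{9 - 41} \left(-165\right) = 2 \left(-41\right) \frac{1}{-32} \left(-165\right) = 2 \left(-41\right) \left(- \frac{1}{32}\right) \left(-165\right) = \frac{41}{16} \left(-165\right) = - \frac{6765}{16}$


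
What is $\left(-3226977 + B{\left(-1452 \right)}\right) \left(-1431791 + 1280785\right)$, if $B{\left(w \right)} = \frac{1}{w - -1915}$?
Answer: $\frac{225616607392100}{463} \approx 4.8729 \cdot 10^{11}$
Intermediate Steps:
$B{\left(w \right)} = \frac{1}{1915 + w}$ ($B{\left(w \right)} = \frac{1}{w + 1915} = \frac{1}{1915 + w}$)
$\left(-3226977 + B{\left(-1452 \right)}\right) \left(-1431791 + 1280785\right) = \left(-3226977 + \frac{1}{1915 - 1452}\right) \left(-1431791 + 1280785\right) = \left(-3226977 + \frac{1}{463}\right) \left(-151006\right) = \left(- \frac{1494090350}{463}\right) \left(-151006\right) = \frac{225616607392100}{463}$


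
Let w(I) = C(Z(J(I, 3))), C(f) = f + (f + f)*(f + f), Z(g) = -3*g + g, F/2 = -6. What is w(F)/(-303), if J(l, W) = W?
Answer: -46/101 ≈ -0.45545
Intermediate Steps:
F = -12 (F = 2*(-6) = -12)
Z(g) = -2*g
C(f) = f + 4*f**2 (C(f) = f + (2*f)*(2*f) = f + 4*f**2)
w(I) = 138 (w(I) = (-2*3)*(1 + 4*(-2*3)) = -6*(1 + 4*(-6)) = -6*(1 - 24) = -6*(-23) = 138)
w(F)/(-303) = 138/(-303) = 138*(-1/303) = -46/101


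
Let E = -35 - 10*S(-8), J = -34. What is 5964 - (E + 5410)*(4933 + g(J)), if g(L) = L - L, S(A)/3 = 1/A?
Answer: -106109639/4 ≈ -2.6527e+7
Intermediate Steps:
S(A) = 3/A
g(L) = 0
E = -125/4 (E = -35 - 30/(-8) = -35 - 30*(-1)/8 = -35 - 10*(-3/8) = -35 + 15/4 = -125/4 ≈ -31.250)
5964 - (E + 5410)*(4933 + g(J)) = 5964 - (-125/4 + 5410)*(4933 + 0) = 5964 - 21515*4933/4 = 5964 - 1*106133495/4 = 5964 - 106133495/4 = -106109639/4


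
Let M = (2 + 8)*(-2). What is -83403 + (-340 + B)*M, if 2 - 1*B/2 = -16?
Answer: -77323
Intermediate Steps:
B = 36 (B = 4 - 2*(-16) = 4 + 32 = 36)
M = -20 (M = 10*(-2) = -20)
-83403 + (-340 + B)*M = -83403 + (-340 + 36)*(-20) = -83403 - 304*(-20) = -83403 + 6080 = -77323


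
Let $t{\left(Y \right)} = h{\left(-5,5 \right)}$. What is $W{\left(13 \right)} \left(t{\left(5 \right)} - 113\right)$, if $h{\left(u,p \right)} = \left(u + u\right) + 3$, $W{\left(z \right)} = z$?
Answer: $-1560$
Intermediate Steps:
$h{\left(u,p \right)} = 3 + 2 u$ ($h{\left(u,p \right)} = 2 u + 3 = 3 + 2 u$)
$t{\left(Y \right)} = -7$ ($t{\left(Y \right)} = 3 + 2 \left(-5\right) = 3 - 10 = -7$)
$W{\left(13 \right)} \left(t{\left(5 \right)} - 113\right) = 13 \left(-7 - 113\right) = 13 \left(-120\right) = -1560$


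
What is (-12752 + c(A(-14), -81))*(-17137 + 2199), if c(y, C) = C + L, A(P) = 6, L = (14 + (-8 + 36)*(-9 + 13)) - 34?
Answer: 190325058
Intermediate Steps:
L = 92 (L = (14 + 28*4) - 34 = (14 + 112) - 34 = 126 - 34 = 92)
c(y, C) = 92 + C (c(y, C) = C + 92 = 92 + C)
(-12752 + c(A(-14), -81))*(-17137 + 2199) = (-12752 + (92 - 81))*(-17137 + 2199) = (-12752 + 11)*(-14938) = -12741*(-14938) = 190325058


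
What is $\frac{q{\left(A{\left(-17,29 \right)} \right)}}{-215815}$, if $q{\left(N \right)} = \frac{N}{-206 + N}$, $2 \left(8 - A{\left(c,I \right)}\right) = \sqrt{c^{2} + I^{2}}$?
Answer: $\frac{3733}{16799687045} - \frac{206 \sqrt{1130}}{16799687045} \approx -1.8999 \cdot 10^{-7}$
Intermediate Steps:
$A{\left(c,I \right)} = 8 - \frac{\sqrt{I^{2} + c^{2}}}{2}$ ($A{\left(c,I \right)} = 8 - \frac{\sqrt{c^{2} + I^{2}}}{2} = 8 - \frac{\sqrt{I^{2} + c^{2}}}{2}$)
$\frac{q{\left(A{\left(-17,29 \right)} \right)}}{-215815} = \frac{\left(8 - \frac{\sqrt{29^{2} + \left(-17\right)^{2}}}{2}\right) \frac{1}{-206 + \left(8 - \frac{\sqrt{29^{2} + \left(-17\right)^{2}}}{2}\right)}}{-215815} = \frac{8 - \frac{\sqrt{841 + 289}}{2}}{-206 + \left(8 - \frac{\sqrt{841 + 289}}{2}\right)} \left(- \frac{1}{215815}\right) = \frac{8 - \frac{\sqrt{1130}}{2}}{-206 + \left(8 - \frac{\sqrt{1130}}{2}\right)} \left(- \frac{1}{215815}\right) = \frac{8 - \frac{\sqrt{1130}}{2}}{-198 - \frac{\sqrt{1130}}{2}} \left(- \frac{1}{215815}\right) = - \frac{8 - \frac{\sqrt{1130}}{2}}{215815 \left(-198 - \frac{\sqrt{1130}}{2}\right)}$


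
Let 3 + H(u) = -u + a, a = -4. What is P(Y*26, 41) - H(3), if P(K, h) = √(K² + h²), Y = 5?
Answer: 10 + √18581 ≈ 146.31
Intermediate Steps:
H(u) = -7 - u (H(u) = -3 + (-u - 4) = -3 + (-4 - u) = -7 - u)
P(Y*26, 41) - H(3) = √((5*26)² + 41²) - (-7 - 1*3) = √(130² + 1681) - (-7 - 3) = √(16900 + 1681) - 1*(-10) = √18581 + 10 = 10 + √18581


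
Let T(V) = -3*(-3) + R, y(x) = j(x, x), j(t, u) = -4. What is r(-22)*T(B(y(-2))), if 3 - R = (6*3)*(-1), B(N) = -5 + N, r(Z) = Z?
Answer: -660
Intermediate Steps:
y(x) = -4
R = 21 (R = 3 - 6*3*(-1) = 3 - 18*(-1) = 3 - 1*(-18) = 3 + 18 = 21)
T(V) = 30 (T(V) = -3*(-3) + 21 = 9 + 21 = 30)
r(-22)*T(B(y(-2))) = -22*30 = -660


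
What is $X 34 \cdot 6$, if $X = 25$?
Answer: $5100$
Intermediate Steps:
$X 34 \cdot 6 = 25 \cdot 34 \cdot 6 = 850 \cdot 6 = 5100$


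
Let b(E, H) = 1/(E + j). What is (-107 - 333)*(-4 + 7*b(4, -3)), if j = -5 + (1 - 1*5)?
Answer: 2376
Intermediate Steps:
j = -9 (j = -5 + (1 - 5) = -5 - 4 = -9)
b(E, H) = 1/(-9 + E) (b(E, H) = 1/(E - 9) = 1/(-9 + E))
(-107 - 333)*(-4 + 7*b(4, -3)) = (-107 - 333)*(-4 + 7/(-9 + 4)) = -440*(-4 + 7/(-5)) = -440*(-4 + 7*(-⅕)) = -440*(-4 - 7/5) = -440*(-27/5) = 2376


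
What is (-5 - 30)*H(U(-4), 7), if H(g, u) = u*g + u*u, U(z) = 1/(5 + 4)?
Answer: -15680/9 ≈ -1742.2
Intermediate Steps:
U(z) = ⅑ (U(z) = 1/9 = ⅑)
H(g, u) = u² + g*u (H(g, u) = g*u + u² = u² + g*u)
(-5 - 30)*H(U(-4), 7) = (-5 - 30)*(7*(⅑ + 7)) = -245*64/9 = -35*448/9 = -15680/9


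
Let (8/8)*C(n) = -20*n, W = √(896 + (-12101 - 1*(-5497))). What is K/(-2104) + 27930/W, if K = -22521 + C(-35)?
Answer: 21821/2104 - 13965*I*√1427/1427 ≈ 10.371 - 369.68*I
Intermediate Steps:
W = 2*I*√1427 (W = √(896 + (-12101 + 5497)) = √(896 - 6604) = √(-5708) = 2*I*√1427 ≈ 75.551*I)
C(n) = -20*n
K = -21821 (K = -22521 - 20*(-35) = -22521 + 700 = -21821)
K/(-2104) + 27930/W = -21821/(-2104) + 27930/((2*I*√1427)) = -21821*(-1/2104) + 27930*(-I*√1427/2854) = 21821/2104 - 13965*I*√1427/1427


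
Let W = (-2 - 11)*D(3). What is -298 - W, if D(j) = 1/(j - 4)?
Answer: -311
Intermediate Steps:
D(j) = 1/(-4 + j)
W = 13 (W = (-2 - 11)/(-4 + 3) = -13/(-1) = -13*(-1) = 13)
-298 - W = -298 - 1*13 = -298 - 13 = -311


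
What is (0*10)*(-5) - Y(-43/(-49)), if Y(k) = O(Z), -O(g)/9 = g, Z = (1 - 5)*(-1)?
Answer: 36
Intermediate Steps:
Z = 4 (Z = -4*(-1) = 4)
O(g) = -9*g
Y(k) = -36 (Y(k) = -9*4 = -36)
(0*10)*(-5) - Y(-43/(-49)) = (0*10)*(-5) - 1*(-36) = 0*(-5) + 36 = 0 + 36 = 36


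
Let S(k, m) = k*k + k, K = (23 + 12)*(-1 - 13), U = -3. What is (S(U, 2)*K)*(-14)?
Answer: 41160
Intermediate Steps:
K = -490 (K = 35*(-14) = -490)
S(k, m) = k + k² (S(k, m) = k² + k = k + k²)
(S(U, 2)*K)*(-14) = (-3*(1 - 3)*(-490))*(-14) = (-3*(-2)*(-490))*(-14) = (6*(-490))*(-14) = -2940*(-14) = 41160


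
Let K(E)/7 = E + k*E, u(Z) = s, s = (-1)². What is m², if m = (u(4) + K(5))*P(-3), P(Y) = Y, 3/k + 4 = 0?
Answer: 13689/16 ≈ 855.56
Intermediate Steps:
k = -¾ (k = 3/(-4 + 0) = 3/(-4) = 3*(-¼) = -¾ ≈ -0.75000)
s = 1
u(Z) = 1
K(E) = 7*E/4 (K(E) = 7*(E - 3*E/4) = 7*(E/4) = 7*E/4)
m = -117/4 (m = (1 + (7/4)*5)*(-3) = (1 + 35/4)*(-3) = (39/4)*(-3) = -117/4 ≈ -29.250)
m² = (-117/4)² = 13689/16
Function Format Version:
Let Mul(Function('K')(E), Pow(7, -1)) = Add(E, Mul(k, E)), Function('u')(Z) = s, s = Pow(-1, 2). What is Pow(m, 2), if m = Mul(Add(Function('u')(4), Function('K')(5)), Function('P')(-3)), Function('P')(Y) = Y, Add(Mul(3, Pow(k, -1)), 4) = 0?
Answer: Rational(13689, 16) ≈ 855.56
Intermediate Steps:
k = Rational(-3, 4) (k = Mul(3, Pow(Add(-4, 0), -1)) = Mul(3, Pow(-4, -1)) = Mul(3, Rational(-1, 4)) = Rational(-3, 4) ≈ -0.75000)
s = 1
Function('u')(Z) = 1
Function('K')(E) = Mul(Rational(7, 4), E) (Function('K')(E) = Mul(7, Add(E, Mul(Rational(-3, 4), E))) = Mul(7, Mul(Rational(1, 4), E)) = Mul(Rational(7, 4), E))
m = Rational(-117, 4) (m = Mul(Add(1, Mul(Rational(7, 4), 5)), -3) = Mul(Add(1, Rational(35, 4)), -3) = Mul(Rational(39, 4), -3) = Rational(-117, 4) ≈ -29.250)
Pow(m, 2) = Pow(Rational(-117, 4), 2) = Rational(13689, 16)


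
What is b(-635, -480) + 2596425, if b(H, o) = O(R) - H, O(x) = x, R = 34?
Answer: 2597094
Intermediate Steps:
b(H, o) = 34 - H
b(-635, -480) + 2596425 = (34 - 1*(-635)) + 2596425 = (34 + 635) + 2596425 = 669 + 2596425 = 2597094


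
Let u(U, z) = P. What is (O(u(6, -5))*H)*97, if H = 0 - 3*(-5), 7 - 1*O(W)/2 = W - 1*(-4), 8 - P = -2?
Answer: -20370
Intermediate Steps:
P = 10 (P = 8 - 1*(-2) = 8 + 2 = 10)
u(U, z) = 10
O(W) = 6 - 2*W (O(W) = 14 - 2*(W - 1*(-4)) = 14 - 2*(W + 4) = 14 - 2*(4 + W) = 14 + (-8 - 2*W) = 6 - 2*W)
H = 15 (H = 0 + 15 = 15)
(O(u(6, -5))*H)*97 = ((6 - 2*10)*15)*97 = ((6 - 20)*15)*97 = -14*15*97 = -210*97 = -20370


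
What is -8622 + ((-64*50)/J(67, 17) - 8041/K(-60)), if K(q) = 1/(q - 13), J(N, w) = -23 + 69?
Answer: 13300933/23 ≈ 5.7830e+5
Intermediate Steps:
J(N, w) = 46
K(q) = 1/(-13 + q)
-8622 + ((-64*50)/J(67, 17) - 8041/K(-60)) = -8622 + (-64*50/46 - 8041/(1/(-13 - 60))) = -8622 + (-3200*1/46 - 8041/(1/(-73))) = -8622 + (-1600/23 - 8041/(-1/73)) = -8622 + (-1600/23 - 8041*(-73)) = -8622 + (-1600/23 + 586993) = -8622 + 13499239/23 = 13300933/23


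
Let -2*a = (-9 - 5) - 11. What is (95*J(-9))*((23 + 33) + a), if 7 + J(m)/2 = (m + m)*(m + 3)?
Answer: 1314515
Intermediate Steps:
a = 25/2 (a = -((-9 - 5) - 11)/2 = -(-14 - 11)/2 = -1/2*(-25) = 25/2 ≈ 12.500)
J(m) = -14 + 4*m*(3 + m) (J(m) = -14 + 2*((m + m)*(m + 3)) = -14 + 2*((2*m)*(3 + m)) = -14 + 2*(2*m*(3 + m)) = -14 + 4*m*(3 + m))
(95*J(-9))*((23 + 33) + a) = (95*(-14 + 4*(-9)**2 + 12*(-9)))*((23 + 33) + 25/2) = (95*(-14 + 4*81 - 108))*(56 + 25/2) = (95*(-14 + 324 - 108))*(137/2) = (95*202)*(137/2) = 19190*(137/2) = 1314515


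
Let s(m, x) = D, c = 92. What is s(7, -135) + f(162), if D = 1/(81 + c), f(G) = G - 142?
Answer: 3461/173 ≈ 20.006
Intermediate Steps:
f(G) = -142 + G
D = 1/173 (D = 1/(81 + 92) = 1/173 ≈ 0.0057803)
s(m, x) = 1/173
s(7, -135) + f(162) = 1/173 + (-142 + 162) = 1/173 + 20 = 3461/173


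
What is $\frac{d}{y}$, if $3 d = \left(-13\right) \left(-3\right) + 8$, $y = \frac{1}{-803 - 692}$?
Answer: $- \frac{70265}{3} \approx -23422.0$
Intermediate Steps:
$y = - \frac{1}{1495}$ ($y = \frac{1}{-1495} = - \frac{1}{1495} \approx -0.0006689$)
$d = \frac{47}{3}$ ($d = \frac{\left(-13\right) \left(-3\right) + 8}{3} = \frac{39 + 8}{3} = \frac{1}{3} \cdot 47 = \frac{47}{3} \approx 15.667$)
$\frac{d}{y} = \frac{47}{3 \left(- \frac{1}{1495}\right)} = \frac{47}{3} \left(-1495\right) = - \frac{70265}{3}$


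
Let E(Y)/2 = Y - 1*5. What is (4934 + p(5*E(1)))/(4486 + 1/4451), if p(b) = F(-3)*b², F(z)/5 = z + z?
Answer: -191686766/19967187 ≈ -9.6001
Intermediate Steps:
F(z) = 10*z (F(z) = 5*(z + z) = 5*(2*z) = 10*z)
E(Y) = -10 + 2*Y (E(Y) = 2*(Y - 1*5) = 2*(Y - 5) = 2*(-5 + Y) = -10 + 2*Y)
p(b) = -30*b² (p(b) = (10*(-3))*b² = -30*b²)
(4934 + p(5*E(1)))/(4486 + 1/4451) = (4934 - 30*25*(-10 + 2*1)²)/(4486 + 1/4451) = (4934 - 30*25*(-10 + 2)²)/(4486 + 1/4451) = (4934 - 30*(5*(-8))²)/(19967187/4451) = (4934 - 30*(-40)²)*(4451/19967187) = (4934 - 30*1600)*(4451/19967187) = (4934 - 48000)*(4451/19967187) = -43066*4451/19967187 = -191686766/19967187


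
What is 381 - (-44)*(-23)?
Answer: -631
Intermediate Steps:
381 - (-44)*(-23) = 381 - 1*1012 = 381 - 1012 = -631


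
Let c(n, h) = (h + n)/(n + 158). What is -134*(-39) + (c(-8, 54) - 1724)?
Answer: 262673/75 ≈ 3502.3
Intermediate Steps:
c(n, h) = (h + n)/(158 + n)
-134*(-39) + (c(-8, 54) - 1724) = -134*(-39) + ((54 - 8)/(158 - 8) - 1724) = 5226 + (46/150 - 1724) = 5226 + ((1/150)*46 - 1724) = 5226 + (23/75 - 1724) = 5226 - 129277/75 = 262673/75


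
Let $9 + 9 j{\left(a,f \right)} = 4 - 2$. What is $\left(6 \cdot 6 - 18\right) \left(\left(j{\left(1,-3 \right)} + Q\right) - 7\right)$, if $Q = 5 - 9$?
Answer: $-212$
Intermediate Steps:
$j{\left(a,f \right)} = - \frac{7}{9}$ ($j{\left(a,f \right)} = -1 + \frac{4 - 2}{9} = -1 + \frac{1}{9} \cdot 2 = -1 + \frac{2}{9} = - \frac{7}{9}$)
$Q = -4$ ($Q = 5 - 9 = -4$)
$\left(6 \cdot 6 - 18\right) \left(\left(j{\left(1,-3 \right)} + Q\right) - 7\right) = \left(6 \cdot 6 - 18\right) \left(\left(- \frac{7}{9} - 4\right) - 7\right) = \left(36 - 18\right) \left(- \frac{43}{9} - 7\right) = 18 \left(- \frac{106}{9}\right) = -212$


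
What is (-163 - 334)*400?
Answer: -198800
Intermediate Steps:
(-163 - 334)*400 = -497*400 = -198800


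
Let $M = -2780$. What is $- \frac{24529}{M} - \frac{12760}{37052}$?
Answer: $\frac{218343927}{25751140} \approx 8.479$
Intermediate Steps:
$- \frac{24529}{M} - \frac{12760}{37052} = - \frac{24529}{-2780} - \frac{12760}{37052} = \left(-24529\right) \left(- \frac{1}{2780}\right) - \frac{3190}{9263} = \frac{24529}{2780} - \frac{3190}{9263} = \frac{218343927}{25751140}$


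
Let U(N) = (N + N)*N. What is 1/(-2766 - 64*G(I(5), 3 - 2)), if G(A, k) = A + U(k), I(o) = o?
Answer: -1/3214 ≈ -0.00031114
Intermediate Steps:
U(N) = 2*N² (U(N) = (2*N)*N = 2*N²)
G(A, k) = A + 2*k²
1/(-2766 - 64*G(I(5), 3 - 2)) = 1/(-2766 - 64*(5 + 2*(3 - 2)²)) = 1/(-2766 - 64*(5 + 2*1²)) = 1/(-2766 - 64*(5 + 2*1)) = 1/(-2766 - 64*(5 + 2)) = 1/(-2766 - 64*7) = 1/(-2766 - 448) = 1/(-3214) = -1/3214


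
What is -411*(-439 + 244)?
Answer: 80145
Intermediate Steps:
-411*(-439 + 244) = -411*(-195) = 80145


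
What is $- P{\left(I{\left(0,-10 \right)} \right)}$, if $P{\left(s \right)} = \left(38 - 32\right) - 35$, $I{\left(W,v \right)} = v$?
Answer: $29$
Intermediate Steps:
$P{\left(s \right)} = -29$ ($P{\left(s \right)} = 6 - 35 = -29$)
$- P{\left(I{\left(0,-10 \right)} \right)} = \left(-1\right) \left(-29\right) = 29$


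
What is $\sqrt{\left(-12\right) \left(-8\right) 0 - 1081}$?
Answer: $i \sqrt{1081} \approx 32.879 i$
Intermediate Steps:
$\sqrt{\left(-12\right) \left(-8\right) 0 - 1081} = \sqrt{96 \cdot 0 - 1081} = \sqrt{0 - 1081} = \sqrt{-1081} = i \sqrt{1081}$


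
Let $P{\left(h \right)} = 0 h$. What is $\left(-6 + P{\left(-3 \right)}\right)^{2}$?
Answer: $36$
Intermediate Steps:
$P{\left(h \right)} = 0$
$\left(-6 + P{\left(-3 \right)}\right)^{2} = \left(-6 + 0\right)^{2} = \left(-6\right)^{2} = 36$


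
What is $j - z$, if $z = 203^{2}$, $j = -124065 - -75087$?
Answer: $-90187$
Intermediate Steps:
$j = -48978$ ($j = -124065 + 75087 = -48978$)
$z = 41209$
$j - z = -48978 - 41209 = -90187$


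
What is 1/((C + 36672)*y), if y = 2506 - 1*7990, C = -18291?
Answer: -1/100801404 ≈ -9.9205e-9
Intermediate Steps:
y = -5484 (y = 2506 - 7990 = -5484)
1/((C + 36672)*y) = 1/((-18291 + 36672)*(-5484)) = -1/5484/18381 = (1/18381)*(-1/5484) = -1/100801404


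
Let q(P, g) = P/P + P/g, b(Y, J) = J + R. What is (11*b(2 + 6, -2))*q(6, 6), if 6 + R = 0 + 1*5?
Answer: -66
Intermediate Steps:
R = -1 (R = -6 + (0 + 1*5) = -6 + (0 + 5) = -6 + 5 = -1)
b(Y, J) = -1 + J (b(Y, J) = J - 1 = -1 + J)
q(P, g) = 1 + P/g
(11*b(2 + 6, -2))*q(6, 6) = (11*(-1 - 2))*((6 + 6)/6) = (11*(-3))*((⅙)*12) = -33*2 = -66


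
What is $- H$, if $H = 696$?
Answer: $-696$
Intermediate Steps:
$- H = \left(-1\right) 696 = -696$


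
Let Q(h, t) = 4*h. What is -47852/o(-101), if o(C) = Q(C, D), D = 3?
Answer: 11963/101 ≈ 118.45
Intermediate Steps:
o(C) = 4*C
-47852/o(-101) = -47852/(4*(-101)) = -47852/(-404) = -47852*(-1/404) = 11963/101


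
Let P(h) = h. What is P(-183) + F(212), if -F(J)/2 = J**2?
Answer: -90071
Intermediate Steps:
F(J) = -2*J**2
P(-183) + F(212) = -183 - 2*212**2 = -183 - 2*44944 = -183 - 89888 = -90071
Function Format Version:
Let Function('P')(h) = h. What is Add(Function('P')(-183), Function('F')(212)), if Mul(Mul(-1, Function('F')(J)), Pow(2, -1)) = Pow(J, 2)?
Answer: -90071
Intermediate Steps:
Function('F')(J) = Mul(-2, Pow(J, 2))
Add(Function('P')(-183), Function('F')(212)) = Add(-183, Mul(-2, Pow(212, 2))) = Add(-183, Mul(-2, 44944)) = Add(-183, -89888) = -90071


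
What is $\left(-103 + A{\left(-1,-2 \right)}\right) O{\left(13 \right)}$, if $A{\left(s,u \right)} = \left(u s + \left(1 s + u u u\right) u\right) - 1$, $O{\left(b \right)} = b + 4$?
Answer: $-1428$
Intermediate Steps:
$O{\left(b \right)} = 4 + b$
$A{\left(s,u \right)} = -1 + s u + u \left(s + u^{3}\right)$ ($A{\left(s,u \right)} = \left(s u + \left(s + u^{2} u\right) u\right) - 1 = \left(s u + \left(s + u^{3}\right) u\right) - 1 = \left(s u + u \left(s + u^{3}\right)\right) - 1 = -1 + s u + u \left(s + u^{3}\right)$)
$\left(-103 + A{\left(-1,-2 \right)}\right) O{\left(13 \right)} = \left(-103 + \left(-1 + \left(-2\right)^{4} + 2 \left(-1\right) \left(-2\right)\right)\right) \left(4 + 13\right) = \left(-103 + \left(-1 + 16 + 4\right)\right) 17 = \left(-103 + 19\right) 17 = \left(-84\right) 17 = -1428$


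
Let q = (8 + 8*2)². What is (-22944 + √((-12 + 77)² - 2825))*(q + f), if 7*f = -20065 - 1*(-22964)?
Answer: -159024864/7 + 69310*√14/7 ≈ -2.2681e+7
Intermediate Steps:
q = 576 (q = (8 + 16)² = 24² = 576)
f = 2899/7 (f = (-20065 - 1*(-22964))/7 = (-20065 + 22964)/7 = (⅐)*2899 = 2899/7 ≈ 414.14)
(-22944 + √((-12 + 77)² - 2825))*(q + f) = (-22944 + √((-12 + 77)² - 2825))*(576 + 2899/7) = (-22944 + √(65² - 2825))*(6931/7) = (-22944 + √(4225 - 2825))*(6931/7) = (-22944 + √1400)*(6931/7) = (-22944 + 10*√14)*(6931/7) = -159024864/7 + 69310*√14/7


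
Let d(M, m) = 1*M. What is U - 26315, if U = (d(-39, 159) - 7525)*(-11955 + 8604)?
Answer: 25320649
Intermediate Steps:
d(M, m) = M
U = 25346964 (U = (-39 - 7525)*(-11955 + 8604) = -7564*(-3351) = 25346964)
U - 26315 = 25346964 - 26315 = 25320649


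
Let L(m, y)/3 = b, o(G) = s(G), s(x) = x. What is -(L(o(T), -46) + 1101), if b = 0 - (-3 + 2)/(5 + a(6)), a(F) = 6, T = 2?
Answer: -12114/11 ≈ -1101.3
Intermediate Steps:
o(G) = G
b = 1/11 (b = 0 - (-3 + 2)/(5 + 6) = 0 - (-1)/11 = 0 - 1*(-1/11) = 0 + 1/11 = 1/11 ≈ 0.090909)
L(m, y) = 3/11 (L(m, y) = 3*(1/11) = 3/11)
-(L(o(T), -46) + 1101) = -(3/11 + 1101) = -1*12114/11 = -12114/11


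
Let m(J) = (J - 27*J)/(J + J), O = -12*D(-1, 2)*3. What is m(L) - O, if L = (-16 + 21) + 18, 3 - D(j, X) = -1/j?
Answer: 59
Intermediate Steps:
D(j, X) = 3 + 1/j (D(j, X) = 3 - (-1)/j = 3 + 1/j)
O = -72 (O = -12*(3 + 1/(-1))*3 = -12*(3 - 1)*3 = -12*2*3 = -24*3 = -72)
L = 23 (L = 5 + 18 = 23)
m(J) = -13 (m(J) = (-26*J)/((2*J)) = (-26*J)*(1/(2*J)) = -13)
m(L) - O = -13 - 1*(-72) = -13 + 72 = 59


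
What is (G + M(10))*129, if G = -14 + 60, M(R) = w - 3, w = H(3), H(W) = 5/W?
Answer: 5762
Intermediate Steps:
w = 5/3 ≈ 1.6667
M(R) = -4/3 (M(R) = 5/3 - 3 = -4/3)
G = 46
(G + M(10))*129 = (46 - 4/3)*129 = (134/3)*129 = 5762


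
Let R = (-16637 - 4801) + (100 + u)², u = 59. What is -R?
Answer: -3843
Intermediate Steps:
R = 3843 (R = (-16637 - 4801) + (100 + 59)² = -21438 + 159² = -21438 + 25281 = 3843)
-R = -1*3843 = -3843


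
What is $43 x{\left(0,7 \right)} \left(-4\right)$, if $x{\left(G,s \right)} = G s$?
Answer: $0$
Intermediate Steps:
$43 x{\left(0,7 \right)} \left(-4\right) = 43 \cdot 0 \cdot 7 \left(-4\right) = 43 \cdot 0 \left(-4\right) = 0 \left(-4\right) = 0$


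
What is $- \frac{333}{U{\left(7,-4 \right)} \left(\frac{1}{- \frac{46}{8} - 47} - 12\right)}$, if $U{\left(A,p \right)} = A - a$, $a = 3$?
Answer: $\frac{70263}{10144} \approx 6.9266$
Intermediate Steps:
$U{\left(A,p \right)} = -3 + A$ ($U{\left(A,p \right)} = A - 3 = -3 + A$)
$- \frac{333}{U{\left(7,-4 \right)} \left(\frac{1}{- \frac{46}{8} - 47} - 12\right)} = - \frac{333}{\left(-3 + 7\right) \left(\frac{1}{- \frac{46}{8} - 47} - 12\right)} = - \frac{333}{4 \left(\frac{1}{\left(-46\right) \frac{1}{8} - 47} - 12\right)} = - \frac{333}{4 \left(\frac{1}{- \frac{23}{4} - 47} - 12\right)} = - \frac{333}{4 \left(\frac{1}{- \frac{211}{4}} - 12\right)} = - \frac{333}{4 \left(- \frac{4}{211} - 12\right)} = - \frac{333}{4 \left(- \frac{2536}{211}\right)} = - \frac{333}{- \frac{10144}{211}} = \left(-333\right) \left(- \frac{211}{10144}\right) = \frac{70263}{10144}$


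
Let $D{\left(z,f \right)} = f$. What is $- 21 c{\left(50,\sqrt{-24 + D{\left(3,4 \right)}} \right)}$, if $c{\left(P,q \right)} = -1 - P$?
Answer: $1071$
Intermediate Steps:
$- 21 c{\left(50,\sqrt{-24 + D{\left(3,4 \right)}} \right)} = - 21 \left(-1 - 50\right) = \left(-21\right) \left(-51\right) = 1071$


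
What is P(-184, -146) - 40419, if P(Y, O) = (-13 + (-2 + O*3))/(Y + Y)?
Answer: -14873739/368 ≈ -40418.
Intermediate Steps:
P(Y, O) = (-15 + 3*O)/(2*Y) (P(Y, O) = (-13 + (-2 + 3*O))/((2*Y)) = (-15 + 3*O)*(1/(2*Y)) = (-15 + 3*O)/(2*Y))
P(-184, -146) - 40419 = (3/2)*(-5 - 146)/(-184) - 40419 = (3/2)*(-1/184)*(-151) - 40419 = 453/368 - 40419 = -14873739/368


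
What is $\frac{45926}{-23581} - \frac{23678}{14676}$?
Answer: $- \frac{616180447}{173037378} \approx -3.561$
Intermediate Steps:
$\frac{45926}{-23581} - \frac{23678}{14676} = 45926 \left(- \frac{1}{23581}\right) - \frac{11839}{7338} = - \frac{45926}{23581} - \frac{11839}{7338} = - \frac{616180447}{173037378}$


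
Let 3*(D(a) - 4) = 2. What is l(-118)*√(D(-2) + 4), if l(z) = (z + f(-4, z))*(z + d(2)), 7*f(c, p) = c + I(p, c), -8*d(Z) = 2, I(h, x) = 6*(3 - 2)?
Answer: 97438*√78/21 ≈ 40979.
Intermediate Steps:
D(a) = 14/3 (D(a) = 4 + (⅓)*2 = 4 + ⅔ = 14/3)
I(h, x) = 6 (I(h, x) = 6*1 = 6)
d(Z) = -¼ (d(Z) = -⅛*2 = -¼)
f(c, p) = 6/7 + c/7 (f(c, p) = (c + 6)/7 = (6 + c)/7 = 6/7 + c/7)
l(z) = (-¼ + z)*(2/7 + z) (l(z) = (z + (6/7 + (⅐)*(-4)))*(z - ¼) = (z + (6/7 - 4/7))*(-¼ + z) = (z + 2/7)*(-¼ + z) = (2/7 + z)*(-¼ + z) = (-¼ + z)*(2/7 + z))
l(-118)*√(D(-2) + 4) = (-1/14 + (-118)² + (1/28)*(-118))*√(14/3 + 4) = (-1/14 + 13924 - 59/14)*√(26/3) = 97438*(√78/3)/7 = 97438*√78/21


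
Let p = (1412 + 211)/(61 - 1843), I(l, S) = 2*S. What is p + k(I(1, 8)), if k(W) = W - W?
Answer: -541/594 ≈ -0.91077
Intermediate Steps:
k(W) = 0
p = -541/594 (p = 1623/(-1782) = 1623*(-1/1782) = -541/594 ≈ -0.91077)
p + k(I(1, 8)) = -541/594 + 0 = -541/594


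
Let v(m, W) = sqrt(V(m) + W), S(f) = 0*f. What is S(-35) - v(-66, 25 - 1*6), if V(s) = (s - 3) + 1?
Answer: -7*I ≈ -7.0*I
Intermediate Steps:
S(f) = 0
V(s) = -2 + s (V(s) = (-3 + s) + 1 = -2 + s)
v(m, W) = sqrt(-2 + W + m) (v(m, W) = sqrt((-2 + m) + W) = sqrt(-2 + W + m))
S(-35) - v(-66, 25 - 1*6) = 0 - sqrt(-2 + (25 - 1*6) - 66) = 0 - sqrt(-2 + (25 - 6) - 66) = 0 - sqrt(-2 + 19 - 66) = 0 - sqrt(-49) = 0 - 7*I = -7*I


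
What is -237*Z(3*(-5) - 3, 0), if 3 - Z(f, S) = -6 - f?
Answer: 2133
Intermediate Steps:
Z(f, S) = 9 + f (Z(f, S) = 3 - (-6 - f) = 3 + (6 + f) = 9 + f)
-237*Z(3*(-5) - 3, 0) = -237*(9 + (3*(-5) - 3)) = -237*(9 + (-15 - 3)) = -237*(9 - 18) = -237*(-9) = 2133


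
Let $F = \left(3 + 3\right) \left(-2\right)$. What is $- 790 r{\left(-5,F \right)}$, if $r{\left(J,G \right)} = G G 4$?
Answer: $-455040$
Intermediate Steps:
$F = -12$ ($F = 6 \left(-2\right) = -12$)
$r{\left(J,G \right)} = 4 G^{2}$ ($r{\left(J,G \right)} = G^{2} \cdot 4 = 4 G^{2}$)
$- 790 r{\left(-5,F \right)} = - 790 \cdot 4 \left(-12\right)^{2} = - 790 \cdot 4 \cdot 144 = \left(-790\right) 576 = -455040$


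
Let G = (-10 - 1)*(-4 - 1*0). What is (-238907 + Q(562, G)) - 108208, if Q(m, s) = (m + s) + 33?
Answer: -346476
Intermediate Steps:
G = 44 (G = -11*(-4 + 0) = -11*(-4) = 44)
Q(m, s) = 33 + m + s
(-238907 + Q(562, G)) - 108208 = (-238907 + (33 + 562 + 44)) - 108208 = (-238907 + 639) - 108208 = -238268 - 108208 = -346476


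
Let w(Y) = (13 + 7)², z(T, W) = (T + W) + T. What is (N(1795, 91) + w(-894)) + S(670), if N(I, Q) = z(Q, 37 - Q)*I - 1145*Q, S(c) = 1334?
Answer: 127299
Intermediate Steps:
z(T, W) = W + 2*T
w(Y) = 400 (w(Y) = 20² = 400)
N(I, Q) = -1145*Q + I*(37 + Q) (N(I, Q) = ((37 - Q) + 2*Q)*I - 1145*Q = (37 + Q)*I - 1145*Q = I*(37 + Q) - 1145*Q = -1145*Q + I*(37 + Q))
(N(1795, 91) + w(-894)) + S(670) = ((-1145*91 + 1795*(37 + 91)) + 400) + 1334 = ((-104195 + 1795*128) + 400) + 1334 = ((-104195 + 229760) + 400) + 1334 = (125565 + 400) + 1334 = 125965 + 1334 = 127299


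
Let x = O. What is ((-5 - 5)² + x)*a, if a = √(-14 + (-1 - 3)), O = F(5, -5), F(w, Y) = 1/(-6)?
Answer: 599*I*√2/2 ≈ 423.56*I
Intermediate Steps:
F(w, Y) = -⅙
O = -⅙ ≈ -0.16667
x = -⅙ ≈ -0.16667
a = 3*I*√2 (a = √(-14 - 4) = √(-18) = 3*I*√2 ≈ 4.2426*I)
((-5 - 5)² + x)*a = ((-5 - 5)² - ⅙)*(3*I*√2) = ((-10)² - ⅙)*(3*I*√2) = (100 - ⅙)*(3*I*√2) = 599*(3*I*√2)/6 = 599*I*√2/2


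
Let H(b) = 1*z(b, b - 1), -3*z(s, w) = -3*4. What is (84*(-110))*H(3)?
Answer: -36960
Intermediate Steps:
z(s, w) = 4 (z(s, w) = -(-1)*4 = -⅓*(-12) = 4)
H(b) = 4 (H(b) = 1*4 = 4)
(84*(-110))*H(3) = (84*(-110))*4 = -9240*4 = -36960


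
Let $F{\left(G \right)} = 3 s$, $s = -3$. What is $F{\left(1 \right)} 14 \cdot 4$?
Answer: $-504$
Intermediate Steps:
$F{\left(G \right)} = -9$ ($F{\left(G \right)} = 3 \left(-3\right) = -9$)
$F{\left(1 \right)} 14 \cdot 4 = \left(-9\right) 14 \cdot 4 = \left(-126\right) 4 = -504$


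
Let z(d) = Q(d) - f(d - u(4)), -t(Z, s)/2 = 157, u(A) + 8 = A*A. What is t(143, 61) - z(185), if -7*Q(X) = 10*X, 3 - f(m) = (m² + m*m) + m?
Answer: -440172/7 ≈ -62882.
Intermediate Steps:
u(A) = -8 + A² (u(A) = -8 + A*A = -8 + A²)
t(Z, s) = -314 (t(Z, s) = -2*157 = -314)
f(m) = 3 - m - 2*m² (f(m) = 3 - ((m² + m*m) + m) = 3 - ((m² + m²) + m) = 3 - (2*m² + m) = 3 - (m + 2*m²) = 3 + (-m - 2*m²) = 3 - m - 2*m²)
Q(X) = -10*X/7
z(d) = -11 + 2*(-8 + d)² - 3*d/7 (z(d) = -10*d/7 - (3 - (d - (-8 + 4²)) - 2*(d - (-8 + 4²))²) = -10*d/7 - (3 - (d - (-8 + 16)) - 2*(d - (-8 + 16))²) = -10*d/7 - (3 - (d - 1*8) - 2*(d - 1*8)²) = -10*d/7 - (3 - (d - 8) - 2*(d - 8)²) = -10*d/7 - (3 - (-8 + d) - 2*(-8 + d)²) = -10*d/7 - (3 + (8 - d) - 2*(-8 + d)²) = -10*d/7 - (11 - d - 2*(-8 + d)²) = -10*d/7 + (-11 + d + 2*(-8 + d)²) = -11 + 2*(-8 + d)² - 3*d/7)
t(143, 61) - z(185) = -314 - (117 + 2*185² - 227/7*185) = -314 - (117 + 2*34225 - 41995/7) = -314 - (117 + 68450 - 41995/7) = -314 - 1*437974/7 = -314 - 437974/7 = -440172/7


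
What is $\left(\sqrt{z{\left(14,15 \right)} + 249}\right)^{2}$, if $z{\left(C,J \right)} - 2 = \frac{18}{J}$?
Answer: $\frac{1261}{5} \approx 252.2$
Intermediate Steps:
$z{\left(C,J \right)} = 2 + \frac{18}{J}$
$\left(\sqrt{z{\left(14,15 \right)} + 249}\right)^{2} = \left(\sqrt{\left(2 + \frac{18}{15}\right) + 249}\right)^{2} = \left(\sqrt{\left(2 + 18 \cdot \frac{1}{15}\right) + 249}\right)^{2} = \left(\sqrt{\left(2 + \frac{6}{5}\right) + 249}\right)^{2} = \left(\sqrt{\frac{16}{5} + 249}\right)^{2} = \left(\sqrt{\frac{1261}{5}}\right)^{2} = \left(\frac{\sqrt{6305}}{5}\right)^{2} = \frac{1261}{5}$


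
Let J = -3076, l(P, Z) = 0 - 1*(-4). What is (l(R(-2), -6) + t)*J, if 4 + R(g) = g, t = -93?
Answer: 273764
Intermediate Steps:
R(g) = -4 + g
l(P, Z) = 4 (l(P, Z) = 0 + 4 = 4)
(l(R(-2), -6) + t)*J = (4 - 93)*(-3076) = -89*(-3076) = 273764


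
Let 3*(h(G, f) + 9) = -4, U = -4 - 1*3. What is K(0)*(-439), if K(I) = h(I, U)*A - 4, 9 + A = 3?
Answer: -25462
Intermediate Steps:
U = -7 (U = -4 - 3 = -7)
A = -6 (A = -9 + 3 = -6)
h(G, f) = -31/3 (h(G, f) = -9 + (⅓)*(-4) = -9 - 4/3 = -31/3)
K(I) = 58 (K(I) = -31/3*(-6) - 4 = 62 - 4 = 58)
K(0)*(-439) = 58*(-439) = -25462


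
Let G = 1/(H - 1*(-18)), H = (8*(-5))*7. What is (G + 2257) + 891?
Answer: 824775/262 ≈ 3148.0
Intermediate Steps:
H = -280 (H = -40*7 = -280)
G = -1/262 (G = 1/(-280 - 1*(-18)) = 1/(-280 + 18) = 1/(-262) = -1/262 ≈ -0.0038168)
(G + 2257) + 891 = (-1/262 + 2257) + 891 = 591333/262 + 891 = 824775/262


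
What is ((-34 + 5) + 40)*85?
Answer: 935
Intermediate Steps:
((-34 + 5) + 40)*85 = (-29 + 40)*85 = 11*85 = 935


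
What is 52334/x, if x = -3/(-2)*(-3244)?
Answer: -26167/2433 ≈ -10.755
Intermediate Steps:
x = -4866 (x = -3*(-1/2)*(-3244) = (3/2)*(-3244) = -4866)
52334/x = 52334/(-4866) = 52334*(-1/4866) = -26167/2433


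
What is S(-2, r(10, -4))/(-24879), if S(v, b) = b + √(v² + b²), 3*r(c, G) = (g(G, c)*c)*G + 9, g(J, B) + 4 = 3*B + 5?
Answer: 1231/74637 - √1515397/74637 ≈ -1.9591e-7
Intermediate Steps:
g(J, B) = 1 + 3*B (g(J, B) = -4 + (3*B + 5) = -4 + (5 + 3*B) = 1 + 3*B)
r(c, G) = 3 + G*c*(1 + 3*c)/3 (r(c, G) = (((1 + 3*c)*c)*G + 9)/3 = ((c*(1 + 3*c))*G + 9)/3 = (G*c*(1 + 3*c) + 9)/3 = (9 + G*c*(1 + 3*c))/3 = 3 + G*c*(1 + 3*c)/3)
S(v, b) = b + √(b² + v²)
S(-2, r(10, -4))/(-24879) = ((3 + (⅓)*(-4)*10*(1 + 3*10)) + √((3 + (⅓)*(-4)*10*(1 + 3*10))² + (-2)²))/(-24879) = ((3 + (⅓)*(-4)*10*(1 + 30)) + √((3 + (⅓)*(-4)*10*(1 + 30))² + 4))*(-1/24879) = ((3 + (⅓)*(-4)*10*31) + √((3 + (⅓)*(-4)*10*31)² + 4))*(-1/24879) = ((3 - 1240/3) + √((3 - 1240/3)² + 4))*(-1/24879) = (-1231/3 + √((-1231/3)² + 4))*(-1/24879) = (-1231/3 + √(1515361/9 + 4))*(-1/24879) = (-1231/3 + √(1515397/9))*(-1/24879) = (-1231/3 + √1515397/3)*(-1/24879) = 1231/74637 - √1515397/74637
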